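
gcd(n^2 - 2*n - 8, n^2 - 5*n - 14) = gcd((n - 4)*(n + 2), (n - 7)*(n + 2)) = n + 2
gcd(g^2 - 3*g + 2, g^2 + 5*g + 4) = 1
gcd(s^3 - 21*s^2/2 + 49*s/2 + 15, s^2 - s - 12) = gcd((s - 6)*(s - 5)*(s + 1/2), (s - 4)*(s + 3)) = 1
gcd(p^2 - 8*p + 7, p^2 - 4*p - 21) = p - 7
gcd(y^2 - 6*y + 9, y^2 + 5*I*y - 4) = 1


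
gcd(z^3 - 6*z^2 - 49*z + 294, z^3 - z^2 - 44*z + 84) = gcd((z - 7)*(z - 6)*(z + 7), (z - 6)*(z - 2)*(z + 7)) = z^2 + z - 42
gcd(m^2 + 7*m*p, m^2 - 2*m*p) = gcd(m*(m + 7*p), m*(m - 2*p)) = m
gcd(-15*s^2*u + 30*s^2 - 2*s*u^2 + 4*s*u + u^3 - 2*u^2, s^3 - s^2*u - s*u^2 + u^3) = 1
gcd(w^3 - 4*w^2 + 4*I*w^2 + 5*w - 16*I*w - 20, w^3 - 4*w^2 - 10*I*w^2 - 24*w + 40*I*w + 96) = w - 4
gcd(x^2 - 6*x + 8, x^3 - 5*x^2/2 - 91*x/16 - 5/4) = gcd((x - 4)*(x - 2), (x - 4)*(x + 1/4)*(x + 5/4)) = x - 4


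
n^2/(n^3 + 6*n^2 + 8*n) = n/(n^2 + 6*n + 8)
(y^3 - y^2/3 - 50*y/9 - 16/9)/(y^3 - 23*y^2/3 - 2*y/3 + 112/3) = (y + 1/3)/(y - 7)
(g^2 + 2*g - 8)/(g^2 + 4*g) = (g - 2)/g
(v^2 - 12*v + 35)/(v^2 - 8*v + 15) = (v - 7)/(v - 3)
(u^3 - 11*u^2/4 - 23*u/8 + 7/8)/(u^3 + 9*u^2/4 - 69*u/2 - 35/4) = (8*u^3 - 22*u^2 - 23*u + 7)/(2*(4*u^3 + 9*u^2 - 138*u - 35))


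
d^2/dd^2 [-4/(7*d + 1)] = -392/(7*d + 1)^3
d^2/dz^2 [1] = 0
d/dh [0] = 0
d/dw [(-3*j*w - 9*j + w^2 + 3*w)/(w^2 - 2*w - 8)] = (3*j*w^2 + 18*j*w + 6*j - 5*w^2 - 16*w - 24)/(w^4 - 4*w^3 - 12*w^2 + 32*w + 64)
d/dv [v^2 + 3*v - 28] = 2*v + 3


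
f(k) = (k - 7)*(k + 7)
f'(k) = 2*k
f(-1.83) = -45.65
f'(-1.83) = -3.66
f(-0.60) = -48.64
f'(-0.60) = -1.20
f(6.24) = -10.06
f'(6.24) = 12.48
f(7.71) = 10.44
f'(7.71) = 15.42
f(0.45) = -48.80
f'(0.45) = 0.90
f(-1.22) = -47.51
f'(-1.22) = -2.44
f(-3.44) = -37.17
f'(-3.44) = -6.88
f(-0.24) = -48.94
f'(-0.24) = -0.48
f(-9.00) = 32.00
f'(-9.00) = -18.00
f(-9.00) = 32.00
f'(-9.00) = -18.00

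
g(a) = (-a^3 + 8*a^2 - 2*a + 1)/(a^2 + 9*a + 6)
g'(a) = (-2*a - 9)*(-a^3 + 8*a^2 - 2*a + 1)/(a^2 + 9*a + 6)^2 + (-3*a^2 + 16*a - 2)/(a^2 + 9*a + 6)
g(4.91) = 0.88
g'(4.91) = -0.17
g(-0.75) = -39.58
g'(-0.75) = -1499.67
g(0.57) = 0.20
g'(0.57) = 0.36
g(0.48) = 0.17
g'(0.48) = 0.31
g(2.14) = 0.79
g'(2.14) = 0.27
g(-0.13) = 0.29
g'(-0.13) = -1.37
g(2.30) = 0.83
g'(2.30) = 0.24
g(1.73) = 0.66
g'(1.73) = 0.34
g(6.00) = 0.64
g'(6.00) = -0.28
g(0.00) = 0.17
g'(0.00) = -0.58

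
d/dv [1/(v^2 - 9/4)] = -32*v/(4*v^2 - 9)^2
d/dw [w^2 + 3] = 2*w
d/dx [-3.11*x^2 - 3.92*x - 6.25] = -6.22*x - 3.92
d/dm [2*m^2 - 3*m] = 4*m - 3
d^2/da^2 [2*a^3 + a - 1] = 12*a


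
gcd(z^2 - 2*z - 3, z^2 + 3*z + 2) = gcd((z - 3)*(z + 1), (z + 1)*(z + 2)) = z + 1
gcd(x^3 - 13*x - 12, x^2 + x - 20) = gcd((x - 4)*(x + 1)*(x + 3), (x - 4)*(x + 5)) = x - 4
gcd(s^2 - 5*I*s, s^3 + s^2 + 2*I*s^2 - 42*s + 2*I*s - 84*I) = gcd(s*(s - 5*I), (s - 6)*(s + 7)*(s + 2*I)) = 1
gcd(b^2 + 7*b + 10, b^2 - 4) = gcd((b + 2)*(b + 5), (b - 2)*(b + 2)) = b + 2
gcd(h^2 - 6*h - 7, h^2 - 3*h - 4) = h + 1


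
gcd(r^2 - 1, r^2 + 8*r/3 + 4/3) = 1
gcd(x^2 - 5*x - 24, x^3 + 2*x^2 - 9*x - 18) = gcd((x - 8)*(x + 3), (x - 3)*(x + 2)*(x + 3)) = x + 3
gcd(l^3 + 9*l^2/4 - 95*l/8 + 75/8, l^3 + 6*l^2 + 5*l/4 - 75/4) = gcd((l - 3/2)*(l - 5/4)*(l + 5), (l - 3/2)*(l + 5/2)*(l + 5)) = l^2 + 7*l/2 - 15/2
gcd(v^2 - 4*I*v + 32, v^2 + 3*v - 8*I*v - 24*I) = v - 8*I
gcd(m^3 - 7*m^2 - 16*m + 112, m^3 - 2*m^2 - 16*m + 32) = m^2 - 16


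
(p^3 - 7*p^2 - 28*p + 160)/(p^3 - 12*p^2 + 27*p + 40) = (p^2 + p - 20)/(p^2 - 4*p - 5)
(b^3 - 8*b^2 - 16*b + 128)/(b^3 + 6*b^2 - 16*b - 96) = (b - 8)/(b + 6)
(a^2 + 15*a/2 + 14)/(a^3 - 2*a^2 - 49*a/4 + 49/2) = 2*(a + 4)/(2*a^2 - 11*a + 14)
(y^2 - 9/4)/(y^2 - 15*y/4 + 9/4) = (4*y^2 - 9)/(4*y^2 - 15*y + 9)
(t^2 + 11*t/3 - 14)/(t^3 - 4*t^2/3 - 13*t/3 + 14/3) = (t + 6)/(t^2 + t - 2)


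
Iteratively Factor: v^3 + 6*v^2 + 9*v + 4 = (v + 1)*(v^2 + 5*v + 4) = (v + 1)^2*(v + 4)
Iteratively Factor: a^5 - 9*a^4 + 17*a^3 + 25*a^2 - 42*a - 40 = (a + 1)*(a^4 - 10*a^3 + 27*a^2 - 2*a - 40) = (a - 4)*(a + 1)*(a^3 - 6*a^2 + 3*a + 10) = (a - 4)*(a - 2)*(a + 1)*(a^2 - 4*a - 5) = (a - 4)*(a - 2)*(a + 1)^2*(a - 5)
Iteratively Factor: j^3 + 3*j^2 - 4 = (j + 2)*(j^2 + j - 2) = (j - 1)*(j + 2)*(j + 2)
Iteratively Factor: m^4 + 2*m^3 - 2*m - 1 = (m - 1)*(m^3 + 3*m^2 + 3*m + 1) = (m - 1)*(m + 1)*(m^2 + 2*m + 1) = (m - 1)*(m + 1)^2*(m + 1)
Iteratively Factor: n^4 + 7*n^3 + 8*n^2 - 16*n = (n + 4)*(n^3 + 3*n^2 - 4*n) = (n - 1)*(n + 4)*(n^2 + 4*n) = n*(n - 1)*(n + 4)*(n + 4)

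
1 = 1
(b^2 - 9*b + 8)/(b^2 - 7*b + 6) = (b - 8)/(b - 6)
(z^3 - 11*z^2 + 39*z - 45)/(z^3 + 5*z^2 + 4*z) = (z^3 - 11*z^2 + 39*z - 45)/(z*(z^2 + 5*z + 4))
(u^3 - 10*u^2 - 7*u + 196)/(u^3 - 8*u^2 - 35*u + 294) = (u + 4)/(u + 6)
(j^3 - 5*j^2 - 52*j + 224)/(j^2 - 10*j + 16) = (j^2 + 3*j - 28)/(j - 2)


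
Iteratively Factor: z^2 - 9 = (z - 3)*(z + 3)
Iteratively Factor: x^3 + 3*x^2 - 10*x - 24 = (x + 4)*(x^2 - x - 6) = (x - 3)*(x + 4)*(x + 2)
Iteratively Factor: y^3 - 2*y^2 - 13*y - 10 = (y + 2)*(y^2 - 4*y - 5) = (y + 1)*(y + 2)*(y - 5)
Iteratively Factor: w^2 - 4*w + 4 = (w - 2)*(w - 2)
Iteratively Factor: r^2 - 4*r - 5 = (r - 5)*(r + 1)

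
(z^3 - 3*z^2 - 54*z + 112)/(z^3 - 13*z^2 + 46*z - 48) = (z + 7)/(z - 3)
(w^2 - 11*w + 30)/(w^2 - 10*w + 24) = (w - 5)/(w - 4)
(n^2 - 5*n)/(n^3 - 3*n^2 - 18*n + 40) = n/(n^2 + 2*n - 8)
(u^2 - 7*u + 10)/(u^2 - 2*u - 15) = (u - 2)/(u + 3)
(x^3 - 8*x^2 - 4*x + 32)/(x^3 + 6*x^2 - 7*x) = (x^3 - 8*x^2 - 4*x + 32)/(x*(x^2 + 6*x - 7))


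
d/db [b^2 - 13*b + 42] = 2*b - 13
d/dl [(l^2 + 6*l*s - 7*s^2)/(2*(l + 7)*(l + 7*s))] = (s + 7)/(2*(l^2 + 14*l + 49))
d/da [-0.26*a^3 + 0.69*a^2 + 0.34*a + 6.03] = -0.78*a^2 + 1.38*a + 0.34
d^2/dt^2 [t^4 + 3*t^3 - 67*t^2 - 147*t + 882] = 12*t^2 + 18*t - 134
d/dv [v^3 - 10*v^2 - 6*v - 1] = 3*v^2 - 20*v - 6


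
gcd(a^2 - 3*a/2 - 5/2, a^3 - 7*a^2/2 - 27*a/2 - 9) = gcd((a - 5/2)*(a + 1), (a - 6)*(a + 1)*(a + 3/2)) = a + 1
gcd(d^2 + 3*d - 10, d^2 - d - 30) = d + 5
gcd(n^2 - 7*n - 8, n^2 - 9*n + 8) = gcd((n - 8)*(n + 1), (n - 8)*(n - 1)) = n - 8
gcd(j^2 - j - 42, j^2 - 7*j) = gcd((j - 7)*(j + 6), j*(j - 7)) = j - 7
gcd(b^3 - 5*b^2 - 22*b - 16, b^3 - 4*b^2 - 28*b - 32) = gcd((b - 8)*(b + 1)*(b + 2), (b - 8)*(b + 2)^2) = b^2 - 6*b - 16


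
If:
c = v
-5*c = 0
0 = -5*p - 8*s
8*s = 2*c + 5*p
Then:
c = 0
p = 0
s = 0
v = 0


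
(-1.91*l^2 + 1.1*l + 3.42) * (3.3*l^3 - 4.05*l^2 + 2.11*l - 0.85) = -6.303*l^5 + 11.3655*l^4 + 2.8009*l^3 - 9.9065*l^2 + 6.2812*l - 2.907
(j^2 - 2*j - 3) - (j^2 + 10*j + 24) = -12*j - 27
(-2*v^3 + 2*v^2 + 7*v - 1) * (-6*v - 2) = 12*v^4 - 8*v^3 - 46*v^2 - 8*v + 2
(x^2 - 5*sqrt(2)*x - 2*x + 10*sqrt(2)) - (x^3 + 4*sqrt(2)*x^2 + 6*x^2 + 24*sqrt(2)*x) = -x^3 - 4*sqrt(2)*x^2 - 5*x^2 - 29*sqrt(2)*x - 2*x + 10*sqrt(2)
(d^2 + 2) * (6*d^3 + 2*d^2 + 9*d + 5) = 6*d^5 + 2*d^4 + 21*d^3 + 9*d^2 + 18*d + 10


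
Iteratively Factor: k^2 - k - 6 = (k + 2)*(k - 3)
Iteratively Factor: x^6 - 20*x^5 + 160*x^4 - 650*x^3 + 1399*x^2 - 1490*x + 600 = (x - 5)*(x^5 - 15*x^4 + 85*x^3 - 225*x^2 + 274*x - 120) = (x - 5)*(x - 1)*(x^4 - 14*x^3 + 71*x^2 - 154*x + 120) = (x - 5)*(x - 3)*(x - 1)*(x^3 - 11*x^2 + 38*x - 40) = (x - 5)*(x - 3)*(x - 2)*(x - 1)*(x^2 - 9*x + 20) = (x - 5)*(x - 4)*(x - 3)*(x - 2)*(x - 1)*(x - 5)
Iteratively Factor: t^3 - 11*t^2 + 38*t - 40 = (t - 5)*(t^2 - 6*t + 8) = (t - 5)*(t - 4)*(t - 2)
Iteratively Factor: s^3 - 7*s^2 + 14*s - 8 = (s - 2)*(s^2 - 5*s + 4) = (s - 2)*(s - 1)*(s - 4)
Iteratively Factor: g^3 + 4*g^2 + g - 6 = (g + 3)*(g^2 + g - 2) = (g + 2)*(g + 3)*(g - 1)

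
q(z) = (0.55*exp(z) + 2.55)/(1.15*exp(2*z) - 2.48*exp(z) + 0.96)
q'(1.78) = -0.42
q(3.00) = 0.03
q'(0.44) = -420.19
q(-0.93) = 17.24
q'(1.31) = -1.53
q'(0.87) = -10.12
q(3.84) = 0.01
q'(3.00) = -0.04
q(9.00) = 0.00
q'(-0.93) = 67.97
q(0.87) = 2.43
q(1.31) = 0.61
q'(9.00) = 0.00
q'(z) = (0.55*exp(z) + 2.55)*(-2.3*exp(2*z) + 2.48*exp(z))/(1.15*exp(2*z) - 2.48*exp(z) + 0.96)^2 + 0.55*exp(z)/(1.15*exp(2*z) - 2.48*exp(z) + 0.96) = (-0.6325*exp(2*z) - 5.865*exp(z) + 6.852)*exp(z)/(1.3225*exp(4*z) - 5.704*exp(3*z) + 8.3584*exp(2*z) - 4.7616*exp(z) + 0.9216)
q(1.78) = 0.22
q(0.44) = -28.80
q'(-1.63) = 4.14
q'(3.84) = -0.01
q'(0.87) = -10.12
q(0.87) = 2.43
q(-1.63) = 5.13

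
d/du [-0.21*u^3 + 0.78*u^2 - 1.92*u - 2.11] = -0.63*u^2 + 1.56*u - 1.92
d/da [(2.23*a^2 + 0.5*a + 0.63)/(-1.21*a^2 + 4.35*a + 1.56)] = (10.3055*a^2 + 8.4822*a - 1.9605)/(1.4641*a^4 - 10.527*a^3 + 15.1473*a^2 + 13.572*a + 2.4336)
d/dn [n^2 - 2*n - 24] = 2*n - 2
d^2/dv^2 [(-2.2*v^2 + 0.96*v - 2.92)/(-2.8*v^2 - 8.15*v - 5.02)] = (-115.4608*v^3 - 48.1824000000002*v^2 + 480.76896*v + 495.25508)/(21.952*v^6 + 191.688*v^5 + 676.0194*v^4 + 1228.681775*v^3 + 1212.00621*v^2 + 616.14978*v + 126.506008)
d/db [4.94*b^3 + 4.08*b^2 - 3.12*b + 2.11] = 14.82*b^2 + 8.16*b - 3.12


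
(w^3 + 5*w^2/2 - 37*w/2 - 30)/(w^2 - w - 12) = (2*w^2 + 13*w + 15)/(2*(w + 3))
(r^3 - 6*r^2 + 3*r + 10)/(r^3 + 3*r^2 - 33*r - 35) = (r - 2)/(r + 7)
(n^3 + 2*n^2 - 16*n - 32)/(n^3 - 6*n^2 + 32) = (n + 4)/(n - 4)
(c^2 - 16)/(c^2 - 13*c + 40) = (c^2 - 16)/(c^2 - 13*c + 40)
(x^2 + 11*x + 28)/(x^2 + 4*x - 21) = (x + 4)/(x - 3)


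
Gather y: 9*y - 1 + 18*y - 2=27*y - 3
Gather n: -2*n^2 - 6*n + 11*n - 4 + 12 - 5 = -2*n^2 + 5*n + 3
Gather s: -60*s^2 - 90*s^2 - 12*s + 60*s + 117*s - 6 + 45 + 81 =-150*s^2 + 165*s + 120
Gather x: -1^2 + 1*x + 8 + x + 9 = 2*x + 16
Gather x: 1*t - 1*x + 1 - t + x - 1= 0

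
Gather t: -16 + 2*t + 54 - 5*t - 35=3 - 3*t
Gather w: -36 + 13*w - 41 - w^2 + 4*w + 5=-w^2 + 17*w - 72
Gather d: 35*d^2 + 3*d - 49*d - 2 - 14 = 35*d^2 - 46*d - 16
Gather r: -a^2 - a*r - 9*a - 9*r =-a^2 - 9*a + r*(-a - 9)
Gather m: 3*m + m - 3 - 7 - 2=4*m - 12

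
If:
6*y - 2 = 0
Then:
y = 1/3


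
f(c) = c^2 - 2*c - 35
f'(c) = 2*c - 2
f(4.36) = -24.71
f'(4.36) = 6.72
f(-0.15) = -34.68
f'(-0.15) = -2.30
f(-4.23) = -8.65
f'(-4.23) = -10.46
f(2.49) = -33.78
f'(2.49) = 2.98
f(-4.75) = -2.94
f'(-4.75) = -11.50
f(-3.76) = -13.34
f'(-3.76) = -9.52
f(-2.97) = -20.24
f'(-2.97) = -7.94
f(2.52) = -33.69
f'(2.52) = 3.04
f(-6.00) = 13.00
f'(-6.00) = -14.00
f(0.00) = -35.00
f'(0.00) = -2.00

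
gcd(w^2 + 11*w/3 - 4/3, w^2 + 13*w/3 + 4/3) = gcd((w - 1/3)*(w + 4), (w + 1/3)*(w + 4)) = w + 4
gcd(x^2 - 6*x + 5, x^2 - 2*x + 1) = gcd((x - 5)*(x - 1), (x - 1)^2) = x - 1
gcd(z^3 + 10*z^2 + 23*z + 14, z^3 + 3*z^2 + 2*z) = z^2 + 3*z + 2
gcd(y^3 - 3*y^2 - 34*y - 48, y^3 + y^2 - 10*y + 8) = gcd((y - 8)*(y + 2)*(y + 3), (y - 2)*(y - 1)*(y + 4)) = 1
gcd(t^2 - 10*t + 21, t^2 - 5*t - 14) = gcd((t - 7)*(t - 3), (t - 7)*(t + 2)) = t - 7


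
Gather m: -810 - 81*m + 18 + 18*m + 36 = -63*m - 756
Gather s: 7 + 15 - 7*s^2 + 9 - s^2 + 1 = 32 - 8*s^2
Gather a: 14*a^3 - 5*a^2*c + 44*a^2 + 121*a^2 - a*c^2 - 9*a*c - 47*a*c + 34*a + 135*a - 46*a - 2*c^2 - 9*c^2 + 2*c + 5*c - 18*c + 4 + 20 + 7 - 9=14*a^3 + a^2*(165 - 5*c) + a*(-c^2 - 56*c + 123) - 11*c^2 - 11*c + 22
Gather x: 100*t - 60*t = 40*t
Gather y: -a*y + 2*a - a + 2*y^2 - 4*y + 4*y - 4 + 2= -a*y + a + 2*y^2 - 2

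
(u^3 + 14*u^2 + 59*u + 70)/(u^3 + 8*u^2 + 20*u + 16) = (u^2 + 12*u + 35)/(u^2 + 6*u + 8)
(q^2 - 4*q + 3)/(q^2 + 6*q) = (q^2 - 4*q + 3)/(q*(q + 6))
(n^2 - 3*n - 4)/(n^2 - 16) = (n + 1)/(n + 4)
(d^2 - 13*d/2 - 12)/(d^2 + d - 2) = (d^2 - 13*d/2 - 12)/(d^2 + d - 2)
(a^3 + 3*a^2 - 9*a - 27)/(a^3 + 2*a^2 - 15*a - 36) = (a - 3)/(a - 4)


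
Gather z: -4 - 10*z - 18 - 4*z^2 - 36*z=-4*z^2 - 46*z - 22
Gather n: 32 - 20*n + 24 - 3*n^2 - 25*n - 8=-3*n^2 - 45*n + 48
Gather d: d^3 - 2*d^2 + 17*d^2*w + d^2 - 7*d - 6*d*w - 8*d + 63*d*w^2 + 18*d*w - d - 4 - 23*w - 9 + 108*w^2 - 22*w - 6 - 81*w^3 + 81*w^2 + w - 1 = d^3 + d^2*(17*w - 1) + d*(63*w^2 + 12*w - 16) - 81*w^3 + 189*w^2 - 44*w - 20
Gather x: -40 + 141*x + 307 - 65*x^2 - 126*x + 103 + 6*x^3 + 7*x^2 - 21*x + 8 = 6*x^3 - 58*x^2 - 6*x + 378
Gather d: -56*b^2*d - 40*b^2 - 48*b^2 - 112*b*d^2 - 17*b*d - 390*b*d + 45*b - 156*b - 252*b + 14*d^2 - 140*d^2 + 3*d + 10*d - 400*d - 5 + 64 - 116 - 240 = -88*b^2 - 363*b + d^2*(-112*b - 126) + d*(-56*b^2 - 407*b - 387) - 297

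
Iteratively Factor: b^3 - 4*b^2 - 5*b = (b)*(b^2 - 4*b - 5) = b*(b + 1)*(b - 5)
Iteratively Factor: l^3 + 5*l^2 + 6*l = (l + 3)*(l^2 + 2*l) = (l + 2)*(l + 3)*(l)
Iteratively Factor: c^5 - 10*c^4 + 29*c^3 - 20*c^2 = (c - 4)*(c^4 - 6*c^3 + 5*c^2) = c*(c - 4)*(c^3 - 6*c^2 + 5*c) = c*(c - 5)*(c - 4)*(c^2 - c) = c^2*(c - 5)*(c - 4)*(c - 1)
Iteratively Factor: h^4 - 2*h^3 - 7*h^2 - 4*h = (h)*(h^3 - 2*h^2 - 7*h - 4) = h*(h - 4)*(h^2 + 2*h + 1) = h*(h - 4)*(h + 1)*(h + 1)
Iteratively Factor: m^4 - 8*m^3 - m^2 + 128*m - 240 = (m - 5)*(m^3 - 3*m^2 - 16*m + 48) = (m - 5)*(m - 3)*(m^2 - 16) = (m - 5)*(m - 4)*(m - 3)*(m + 4)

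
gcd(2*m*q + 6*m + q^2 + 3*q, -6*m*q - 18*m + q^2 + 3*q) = q + 3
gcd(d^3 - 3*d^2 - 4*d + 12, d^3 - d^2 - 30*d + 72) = d - 3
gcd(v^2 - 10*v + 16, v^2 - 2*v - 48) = v - 8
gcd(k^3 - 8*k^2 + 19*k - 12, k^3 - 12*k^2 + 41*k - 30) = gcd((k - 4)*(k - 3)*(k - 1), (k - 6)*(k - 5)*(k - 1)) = k - 1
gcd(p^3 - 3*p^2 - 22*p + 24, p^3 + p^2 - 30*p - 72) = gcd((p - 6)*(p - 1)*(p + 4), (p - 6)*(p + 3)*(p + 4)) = p^2 - 2*p - 24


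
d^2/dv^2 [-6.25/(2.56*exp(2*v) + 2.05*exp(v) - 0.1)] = (-6.25*(5.12*exp(v) + 2.05)*(10.24*exp(v) + 4.1)*exp(v) + (64.0*exp(v) + 12.8125)*(2.56*exp(2*v) + 2.05*exp(v) - 0.1))*exp(v)/(2.56*exp(2*v) + 2.05*exp(v) - 0.1)^3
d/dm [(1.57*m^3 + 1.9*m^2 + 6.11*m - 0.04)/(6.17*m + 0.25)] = (19.3738*m^3 + 12.9005*m^2 + 0.950000000000003*m + 1.7743)/(38.0689*m^2 + 3.085*m + 0.0625)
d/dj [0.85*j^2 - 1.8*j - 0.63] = 1.7*j - 1.8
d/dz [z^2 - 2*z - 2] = 2*z - 2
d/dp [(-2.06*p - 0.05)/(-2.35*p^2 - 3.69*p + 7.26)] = (4.841*p^2 + 7.6014*p - (2.06*p + 0.05)*(4.7*p + 3.69) - 14.9556)/(2.35*p^2 + 3.69*p - 7.26)^2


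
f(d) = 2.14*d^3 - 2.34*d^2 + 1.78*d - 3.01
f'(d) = 6.42*d^2 - 4.68*d + 1.78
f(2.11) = 10.43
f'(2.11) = 20.49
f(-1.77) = -25.36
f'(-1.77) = 30.18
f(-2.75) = -70.11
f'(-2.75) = 63.20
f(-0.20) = -3.48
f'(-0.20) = 2.97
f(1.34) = 0.32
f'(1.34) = 7.04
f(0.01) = -2.99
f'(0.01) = 1.73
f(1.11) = -0.99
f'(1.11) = 4.50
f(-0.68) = -5.98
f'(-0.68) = 7.93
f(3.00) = 39.05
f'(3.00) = 45.52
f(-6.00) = -560.17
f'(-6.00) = 260.98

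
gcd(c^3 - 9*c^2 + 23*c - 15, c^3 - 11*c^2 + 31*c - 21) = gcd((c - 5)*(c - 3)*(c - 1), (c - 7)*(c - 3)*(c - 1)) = c^2 - 4*c + 3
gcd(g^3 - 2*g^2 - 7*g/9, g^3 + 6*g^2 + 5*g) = g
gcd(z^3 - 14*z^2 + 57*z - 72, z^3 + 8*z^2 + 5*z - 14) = 1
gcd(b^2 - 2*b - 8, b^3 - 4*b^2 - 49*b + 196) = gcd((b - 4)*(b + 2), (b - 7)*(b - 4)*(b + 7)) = b - 4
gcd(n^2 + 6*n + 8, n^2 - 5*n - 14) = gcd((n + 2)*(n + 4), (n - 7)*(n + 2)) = n + 2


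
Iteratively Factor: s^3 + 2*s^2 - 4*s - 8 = (s - 2)*(s^2 + 4*s + 4) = (s - 2)*(s + 2)*(s + 2)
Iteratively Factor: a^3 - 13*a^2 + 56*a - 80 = (a - 4)*(a^2 - 9*a + 20) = (a - 5)*(a - 4)*(a - 4)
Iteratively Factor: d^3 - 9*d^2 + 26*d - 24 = (d - 3)*(d^2 - 6*d + 8) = (d - 3)*(d - 2)*(d - 4)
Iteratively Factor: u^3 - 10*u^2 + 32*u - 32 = (u - 4)*(u^2 - 6*u + 8) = (u - 4)^2*(u - 2)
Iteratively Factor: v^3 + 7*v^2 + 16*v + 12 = (v + 2)*(v^2 + 5*v + 6) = (v + 2)^2*(v + 3)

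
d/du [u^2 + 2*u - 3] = 2*u + 2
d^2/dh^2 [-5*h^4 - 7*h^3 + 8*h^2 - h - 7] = -60*h^2 - 42*h + 16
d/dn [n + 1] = 1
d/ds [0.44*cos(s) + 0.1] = -0.44*sin(s)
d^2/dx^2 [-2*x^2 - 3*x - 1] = -4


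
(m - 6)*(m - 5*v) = m^2 - 5*m*v - 6*m + 30*v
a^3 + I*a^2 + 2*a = a*(a - I)*(a + 2*I)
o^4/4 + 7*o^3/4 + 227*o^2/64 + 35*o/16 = o*(o/4 + 1)*(o + 5/4)*(o + 7/4)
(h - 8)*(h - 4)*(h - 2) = h^3 - 14*h^2 + 56*h - 64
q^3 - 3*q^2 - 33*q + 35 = (q - 7)*(q - 1)*(q + 5)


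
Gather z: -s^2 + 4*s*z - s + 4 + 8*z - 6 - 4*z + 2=-s^2 - s + z*(4*s + 4)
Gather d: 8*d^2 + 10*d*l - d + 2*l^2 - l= 8*d^2 + d*(10*l - 1) + 2*l^2 - l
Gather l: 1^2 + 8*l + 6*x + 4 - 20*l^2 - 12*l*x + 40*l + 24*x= -20*l^2 + l*(48 - 12*x) + 30*x + 5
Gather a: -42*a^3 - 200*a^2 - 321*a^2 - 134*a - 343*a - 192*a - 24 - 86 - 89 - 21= -42*a^3 - 521*a^2 - 669*a - 220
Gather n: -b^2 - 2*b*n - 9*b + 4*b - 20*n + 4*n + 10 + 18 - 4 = -b^2 - 5*b + n*(-2*b - 16) + 24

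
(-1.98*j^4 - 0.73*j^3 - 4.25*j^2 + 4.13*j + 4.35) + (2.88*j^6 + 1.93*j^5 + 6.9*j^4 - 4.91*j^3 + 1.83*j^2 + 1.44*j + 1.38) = 2.88*j^6 + 1.93*j^5 + 4.92*j^4 - 5.64*j^3 - 2.42*j^2 + 5.57*j + 5.73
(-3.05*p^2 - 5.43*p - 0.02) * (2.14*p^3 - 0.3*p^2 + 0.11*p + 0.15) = -6.527*p^5 - 10.7052*p^4 + 1.2507*p^3 - 1.0488*p^2 - 0.8167*p - 0.003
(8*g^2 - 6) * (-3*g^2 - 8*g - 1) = -24*g^4 - 64*g^3 + 10*g^2 + 48*g + 6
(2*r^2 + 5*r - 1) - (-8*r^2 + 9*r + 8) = 10*r^2 - 4*r - 9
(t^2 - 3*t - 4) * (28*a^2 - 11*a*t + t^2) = 28*a^2*t^2 - 84*a^2*t - 112*a^2 - 11*a*t^3 + 33*a*t^2 + 44*a*t + t^4 - 3*t^3 - 4*t^2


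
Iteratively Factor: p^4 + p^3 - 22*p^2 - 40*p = (p - 5)*(p^3 + 6*p^2 + 8*p) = (p - 5)*(p + 2)*(p^2 + 4*p) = p*(p - 5)*(p + 2)*(p + 4)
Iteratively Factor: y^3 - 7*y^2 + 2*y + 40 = (y - 4)*(y^2 - 3*y - 10) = (y - 4)*(y + 2)*(y - 5)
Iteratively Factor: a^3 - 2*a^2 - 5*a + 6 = (a - 1)*(a^2 - a - 6) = (a - 3)*(a - 1)*(a + 2)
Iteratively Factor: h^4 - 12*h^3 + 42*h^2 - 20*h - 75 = (h - 5)*(h^3 - 7*h^2 + 7*h + 15) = (h - 5)*(h - 3)*(h^2 - 4*h - 5) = (h - 5)^2*(h - 3)*(h + 1)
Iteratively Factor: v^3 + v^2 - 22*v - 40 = (v + 2)*(v^2 - v - 20) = (v + 2)*(v + 4)*(v - 5)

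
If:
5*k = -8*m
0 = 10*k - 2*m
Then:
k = 0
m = 0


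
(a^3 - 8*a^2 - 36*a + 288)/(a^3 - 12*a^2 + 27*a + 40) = (a^2 - 36)/(a^2 - 4*a - 5)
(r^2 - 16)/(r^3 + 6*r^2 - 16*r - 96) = 1/(r + 6)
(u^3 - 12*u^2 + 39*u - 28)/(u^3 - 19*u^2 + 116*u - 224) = (u - 1)/(u - 8)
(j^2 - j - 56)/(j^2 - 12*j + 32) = (j + 7)/(j - 4)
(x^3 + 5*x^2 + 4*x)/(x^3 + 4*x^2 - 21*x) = (x^2 + 5*x + 4)/(x^2 + 4*x - 21)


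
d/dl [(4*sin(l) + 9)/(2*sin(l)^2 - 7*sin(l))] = (-8*cos(l) - 36/tan(l) + 63*cos(l)/sin(l)^2)/(2*sin(l) - 7)^2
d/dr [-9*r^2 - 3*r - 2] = -18*r - 3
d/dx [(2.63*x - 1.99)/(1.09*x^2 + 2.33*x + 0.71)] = (-2.8667*x^2 + 4.3382*x + 6.504)/(1.1881*x^4 + 5.0794*x^3 + 6.9767*x^2 + 3.3086*x + 0.5041)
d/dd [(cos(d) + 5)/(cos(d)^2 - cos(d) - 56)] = (cos(d)^2 + 10*cos(d) + 51)*sin(d)/(sin(d)^2 + cos(d) + 55)^2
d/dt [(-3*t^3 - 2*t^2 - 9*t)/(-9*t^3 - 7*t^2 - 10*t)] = (3*t^2 - 102*t - 43)/(81*t^4 + 126*t^3 + 229*t^2 + 140*t + 100)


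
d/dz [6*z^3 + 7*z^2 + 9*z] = 18*z^2 + 14*z + 9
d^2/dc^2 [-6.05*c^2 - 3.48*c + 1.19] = -12.1000000000000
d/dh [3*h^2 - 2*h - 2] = 6*h - 2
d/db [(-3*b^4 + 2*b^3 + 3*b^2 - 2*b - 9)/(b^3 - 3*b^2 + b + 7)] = (-3*b^6 + 18*b^5 - 18*b^4 - 76*b^3 + 66*b^2 - 12*b - 5)/(b^6 - 6*b^5 + 11*b^4 + 8*b^3 - 41*b^2 + 14*b + 49)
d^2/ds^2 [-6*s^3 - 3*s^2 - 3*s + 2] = -36*s - 6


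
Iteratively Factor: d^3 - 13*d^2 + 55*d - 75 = (d - 5)*(d^2 - 8*d + 15) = (d - 5)^2*(d - 3)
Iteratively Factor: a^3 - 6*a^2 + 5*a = (a)*(a^2 - 6*a + 5) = a*(a - 5)*(a - 1)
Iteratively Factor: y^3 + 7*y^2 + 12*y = (y)*(y^2 + 7*y + 12) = y*(y + 4)*(y + 3)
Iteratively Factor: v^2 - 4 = (v + 2)*(v - 2)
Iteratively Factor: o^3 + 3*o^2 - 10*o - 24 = (o + 4)*(o^2 - o - 6) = (o - 3)*(o + 4)*(o + 2)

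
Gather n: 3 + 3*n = 3*n + 3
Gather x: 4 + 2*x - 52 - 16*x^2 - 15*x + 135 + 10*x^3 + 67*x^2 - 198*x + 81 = 10*x^3 + 51*x^2 - 211*x + 168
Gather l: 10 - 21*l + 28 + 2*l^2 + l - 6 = 2*l^2 - 20*l + 32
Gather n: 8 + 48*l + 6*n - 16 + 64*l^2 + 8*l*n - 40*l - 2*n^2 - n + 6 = 64*l^2 + 8*l - 2*n^2 + n*(8*l + 5) - 2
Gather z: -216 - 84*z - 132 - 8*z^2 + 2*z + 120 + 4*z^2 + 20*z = -4*z^2 - 62*z - 228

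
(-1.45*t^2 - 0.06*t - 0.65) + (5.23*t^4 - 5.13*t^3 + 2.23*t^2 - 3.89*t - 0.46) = 5.23*t^4 - 5.13*t^3 + 0.78*t^2 - 3.95*t - 1.11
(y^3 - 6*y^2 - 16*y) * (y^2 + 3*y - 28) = y^5 - 3*y^4 - 62*y^3 + 120*y^2 + 448*y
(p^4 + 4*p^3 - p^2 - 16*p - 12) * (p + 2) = p^5 + 6*p^4 + 7*p^3 - 18*p^2 - 44*p - 24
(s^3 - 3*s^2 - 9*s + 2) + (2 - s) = s^3 - 3*s^2 - 10*s + 4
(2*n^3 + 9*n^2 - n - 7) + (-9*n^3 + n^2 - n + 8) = -7*n^3 + 10*n^2 - 2*n + 1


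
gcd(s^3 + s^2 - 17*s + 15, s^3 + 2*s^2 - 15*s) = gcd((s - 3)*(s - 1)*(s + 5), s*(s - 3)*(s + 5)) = s^2 + 2*s - 15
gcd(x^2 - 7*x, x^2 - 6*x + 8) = 1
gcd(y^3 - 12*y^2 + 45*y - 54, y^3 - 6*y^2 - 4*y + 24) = y - 6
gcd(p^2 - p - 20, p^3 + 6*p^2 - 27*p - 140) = p^2 - p - 20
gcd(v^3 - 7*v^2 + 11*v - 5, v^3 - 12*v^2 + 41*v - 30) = v^2 - 6*v + 5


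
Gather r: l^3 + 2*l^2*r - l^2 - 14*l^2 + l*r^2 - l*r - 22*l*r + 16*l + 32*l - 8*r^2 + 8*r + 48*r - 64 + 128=l^3 - 15*l^2 + 48*l + r^2*(l - 8) + r*(2*l^2 - 23*l + 56) + 64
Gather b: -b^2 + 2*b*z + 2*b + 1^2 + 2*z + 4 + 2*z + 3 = -b^2 + b*(2*z + 2) + 4*z + 8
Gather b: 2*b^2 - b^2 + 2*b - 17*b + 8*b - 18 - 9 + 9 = b^2 - 7*b - 18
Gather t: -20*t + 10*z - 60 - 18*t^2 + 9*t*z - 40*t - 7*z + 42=-18*t^2 + t*(9*z - 60) + 3*z - 18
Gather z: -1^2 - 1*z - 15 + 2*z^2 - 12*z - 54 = 2*z^2 - 13*z - 70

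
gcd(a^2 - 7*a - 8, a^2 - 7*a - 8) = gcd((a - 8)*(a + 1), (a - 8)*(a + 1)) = a^2 - 7*a - 8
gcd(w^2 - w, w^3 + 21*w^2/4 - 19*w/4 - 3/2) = w - 1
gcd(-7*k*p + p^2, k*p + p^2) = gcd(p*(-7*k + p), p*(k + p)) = p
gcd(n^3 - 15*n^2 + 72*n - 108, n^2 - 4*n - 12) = n - 6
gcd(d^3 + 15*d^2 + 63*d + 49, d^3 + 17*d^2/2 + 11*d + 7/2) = d^2 + 8*d + 7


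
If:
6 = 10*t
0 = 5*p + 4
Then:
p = -4/5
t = 3/5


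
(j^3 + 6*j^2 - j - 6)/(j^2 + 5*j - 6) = j + 1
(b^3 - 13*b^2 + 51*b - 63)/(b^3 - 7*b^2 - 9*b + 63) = (b - 3)/(b + 3)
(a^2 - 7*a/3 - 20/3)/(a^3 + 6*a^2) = (3*a^2 - 7*a - 20)/(3*a^2*(a + 6))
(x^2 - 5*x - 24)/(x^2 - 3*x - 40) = (x + 3)/(x + 5)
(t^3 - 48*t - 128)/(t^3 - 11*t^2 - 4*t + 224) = (t + 4)/(t - 7)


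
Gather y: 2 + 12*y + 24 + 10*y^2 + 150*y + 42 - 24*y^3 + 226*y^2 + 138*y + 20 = -24*y^3 + 236*y^2 + 300*y + 88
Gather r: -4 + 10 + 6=12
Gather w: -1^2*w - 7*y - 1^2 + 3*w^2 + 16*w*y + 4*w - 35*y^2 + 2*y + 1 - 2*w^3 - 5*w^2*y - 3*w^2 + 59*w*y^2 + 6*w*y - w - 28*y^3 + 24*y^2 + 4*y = -2*w^3 - 5*w^2*y + w*(59*y^2 + 22*y + 2) - 28*y^3 - 11*y^2 - y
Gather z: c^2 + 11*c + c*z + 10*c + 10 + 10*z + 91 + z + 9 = c^2 + 21*c + z*(c + 11) + 110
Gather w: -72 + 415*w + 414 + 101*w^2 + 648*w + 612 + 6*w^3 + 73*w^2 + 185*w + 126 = 6*w^3 + 174*w^2 + 1248*w + 1080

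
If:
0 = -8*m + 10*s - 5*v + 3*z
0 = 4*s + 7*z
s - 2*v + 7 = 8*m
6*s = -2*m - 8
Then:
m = 353/141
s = -917/423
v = -3214/423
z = 524/423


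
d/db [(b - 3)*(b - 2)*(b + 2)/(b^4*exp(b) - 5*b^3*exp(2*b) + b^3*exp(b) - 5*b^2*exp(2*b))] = (b*((b - 3)*(b - 2) + (b - 3)*(b + 2) + (b - 2)*(b + 2))*(b^2 - 5*b*exp(b) + b - 5*exp(b)) - (b - 3)*(b - 2)*(b + 2)*(b^3 - 10*b^2*exp(b) + 5*b^2 - 25*b*exp(b) + 3*b - 10*exp(b)))*exp(-b)/(b^3*(b^2 - 5*b*exp(b) + b - 5*exp(b))^2)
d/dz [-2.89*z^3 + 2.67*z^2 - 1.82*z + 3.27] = -8.67*z^2 + 5.34*z - 1.82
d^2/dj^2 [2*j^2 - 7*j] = 4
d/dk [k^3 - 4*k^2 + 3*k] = 3*k^2 - 8*k + 3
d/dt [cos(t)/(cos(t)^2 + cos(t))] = sin(t)/(cos(t) + 1)^2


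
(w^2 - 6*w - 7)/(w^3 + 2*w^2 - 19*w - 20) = (w - 7)/(w^2 + w - 20)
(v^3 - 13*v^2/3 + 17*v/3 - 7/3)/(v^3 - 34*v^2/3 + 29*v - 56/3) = (v - 1)/(v - 8)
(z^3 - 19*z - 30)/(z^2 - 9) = (z^2 - 3*z - 10)/(z - 3)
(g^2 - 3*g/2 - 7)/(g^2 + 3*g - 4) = (g^2 - 3*g/2 - 7)/(g^2 + 3*g - 4)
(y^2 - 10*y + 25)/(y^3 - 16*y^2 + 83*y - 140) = (y - 5)/(y^2 - 11*y + 28)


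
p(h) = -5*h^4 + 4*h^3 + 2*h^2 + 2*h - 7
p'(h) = -20*h^3 + 12*h^2 + 4*h + 2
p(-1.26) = -26.95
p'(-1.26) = 56.02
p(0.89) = -3.95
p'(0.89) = 0.97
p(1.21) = -5.28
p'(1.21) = -11.02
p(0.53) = -5.18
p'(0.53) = 4.51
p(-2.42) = -228.30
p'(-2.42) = 346.05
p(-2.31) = -192.62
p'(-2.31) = 303.32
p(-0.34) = -7.67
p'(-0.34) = 2.81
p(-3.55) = -961.97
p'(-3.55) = 1033.81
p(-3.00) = -508.00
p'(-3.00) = 638.00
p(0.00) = -7.00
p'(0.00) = 2.00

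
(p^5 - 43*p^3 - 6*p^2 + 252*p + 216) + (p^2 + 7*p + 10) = p^5 - 43*p^3 - 5*p^2 + 259*p + 226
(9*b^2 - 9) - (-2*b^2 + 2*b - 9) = 11*b^2 - 2*b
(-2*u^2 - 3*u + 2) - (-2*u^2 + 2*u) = 2 - 5*u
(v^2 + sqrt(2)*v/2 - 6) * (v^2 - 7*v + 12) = v^4 - 7*v^3 + sqrt(2)*v^3/2 - 7*sqrt(2)*v^2/2 + 6*v^2 + 6*sqrt(2)*v + 42*v - 72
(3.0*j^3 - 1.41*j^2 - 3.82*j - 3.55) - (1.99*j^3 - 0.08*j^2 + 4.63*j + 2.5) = 1.01*j^3 - 1.33*j^2 - 8.45*j - 6.05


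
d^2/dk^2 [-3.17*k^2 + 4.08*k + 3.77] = -6.34000000000000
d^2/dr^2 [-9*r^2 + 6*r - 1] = -18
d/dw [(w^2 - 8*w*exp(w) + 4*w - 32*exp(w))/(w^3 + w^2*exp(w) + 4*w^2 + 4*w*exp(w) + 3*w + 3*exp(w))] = (-(w^2 - 8*w*exp(w) + 4*w - 32*exp(w))*(w^2*exp(w) + 3*w^2 + 6*w*exp(w) + 8*w + 7*exp(w) + 3) + 2*(-4*w*exp(w) + w - 20*exp(w) + 2)*(w^3 + w^2*exp(w) + 4*w^2 + 4*w*exp(w) + 3*w + 3*exp(w)))/(w^3 + w^2*exp(w) + 4*w^2 + 4*w*exp(w) + 3*w + 3*exp(w))^2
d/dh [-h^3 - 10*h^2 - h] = -3*h^2 - 20*h - 1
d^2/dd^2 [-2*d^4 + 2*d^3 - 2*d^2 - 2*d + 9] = -24*d^2 + 12*d - 4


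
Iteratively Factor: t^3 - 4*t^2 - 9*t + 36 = (t - 4)*(t^2 - 9) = (t - 4)*(t + 3)*(t - 3)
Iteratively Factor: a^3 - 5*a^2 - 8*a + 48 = (a + 3)*(a^2 - 8*a + 16) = (a - 4)*(a + 3)*(a - 4)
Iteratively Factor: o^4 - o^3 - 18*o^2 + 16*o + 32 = (o - 2)*(o^3 + o^2 - 16*o - 16) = (o - 2)*(o + 1)*(o^2 - 16) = (o - 4)*(o - 2)*(o + 1)*(o + 4)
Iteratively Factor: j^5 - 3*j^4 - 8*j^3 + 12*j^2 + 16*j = (j)*(j^4 - 3*j^3 - 8*j^2 + 12*j + 16) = j*(j + 1)*(j^3 - 4*j^2 - 4*j + 16) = j*(j - 2)*(j + 1)*(j^2 - 2*j - 8) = j*(j - 2)*(j + 1)*(j + 2)*(j - 4)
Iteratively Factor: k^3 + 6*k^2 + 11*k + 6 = (k + 3)*(k^2 + 3*k + 2) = (k + 2)*(k + 3)*(k + 1)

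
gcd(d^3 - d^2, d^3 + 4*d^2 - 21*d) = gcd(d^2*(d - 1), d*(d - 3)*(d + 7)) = d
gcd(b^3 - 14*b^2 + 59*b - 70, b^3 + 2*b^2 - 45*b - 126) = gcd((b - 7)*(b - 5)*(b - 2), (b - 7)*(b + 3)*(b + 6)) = b - 7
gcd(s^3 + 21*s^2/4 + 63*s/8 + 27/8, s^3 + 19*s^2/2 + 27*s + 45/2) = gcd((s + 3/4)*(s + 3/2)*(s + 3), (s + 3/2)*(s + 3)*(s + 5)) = s^2 + 9*s/2 + 9/2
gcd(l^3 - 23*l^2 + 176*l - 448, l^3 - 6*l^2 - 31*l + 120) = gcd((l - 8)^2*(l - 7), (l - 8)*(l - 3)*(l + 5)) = l - 8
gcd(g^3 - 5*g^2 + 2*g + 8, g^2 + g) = g + 1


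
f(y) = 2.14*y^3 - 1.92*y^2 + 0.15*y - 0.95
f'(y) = 6.42*y^2 - 3.84*y + 0.15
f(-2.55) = -49.30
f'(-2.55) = 51.69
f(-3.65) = -131.14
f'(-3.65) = 99.70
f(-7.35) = -955.50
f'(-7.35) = 375.20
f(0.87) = -0.86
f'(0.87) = 1.67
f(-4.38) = -218.26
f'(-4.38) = 140.13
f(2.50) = 20.86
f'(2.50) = 30.68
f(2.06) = 9.92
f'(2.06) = 19.48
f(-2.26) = -35.80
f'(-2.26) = 41.62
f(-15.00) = -7657.70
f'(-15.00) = 1502.25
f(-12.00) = -3977.15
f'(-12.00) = 970.71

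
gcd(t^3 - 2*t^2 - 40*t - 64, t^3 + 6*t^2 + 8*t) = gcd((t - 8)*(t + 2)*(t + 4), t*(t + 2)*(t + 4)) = t^2 + 6*t + 8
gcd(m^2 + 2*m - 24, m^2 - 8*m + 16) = m - 4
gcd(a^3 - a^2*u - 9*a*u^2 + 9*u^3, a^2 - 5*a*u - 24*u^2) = a + 3*u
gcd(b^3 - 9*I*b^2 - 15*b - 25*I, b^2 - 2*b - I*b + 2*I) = 1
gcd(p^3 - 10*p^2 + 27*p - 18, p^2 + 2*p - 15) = p - 3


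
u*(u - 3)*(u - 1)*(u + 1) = u^4 - 3*u^3 - u^2 + 3*u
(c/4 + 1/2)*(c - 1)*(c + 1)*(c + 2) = c^4/4 + c^3 + 3*c^2/4 - c - 1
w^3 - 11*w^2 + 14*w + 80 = (w - 8)*(w - 5)*(w + 2)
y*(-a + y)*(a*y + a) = -a^2*y^2 - a^2*y + a*y^3 + a*y^2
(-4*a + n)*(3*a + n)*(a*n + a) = -12*a^3*n - 12*a^3 - a^2*n^2 - a^2*n + a*n^3 + a*n^2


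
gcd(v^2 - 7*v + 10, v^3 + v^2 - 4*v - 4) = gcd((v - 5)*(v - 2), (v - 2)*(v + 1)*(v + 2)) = v - 2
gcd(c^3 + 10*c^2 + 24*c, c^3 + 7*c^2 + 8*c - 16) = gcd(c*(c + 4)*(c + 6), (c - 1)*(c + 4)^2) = c + 4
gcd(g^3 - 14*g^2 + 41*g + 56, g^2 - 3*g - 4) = g + 1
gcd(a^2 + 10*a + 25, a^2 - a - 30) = a + 5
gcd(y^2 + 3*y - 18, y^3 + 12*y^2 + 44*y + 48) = y + 6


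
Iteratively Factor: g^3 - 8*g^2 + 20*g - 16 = (g - 2)*(g^2 - 6*g + 8) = (g - 4)*(g - 2)*(g - 2)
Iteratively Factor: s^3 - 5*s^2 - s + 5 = (s - 5)*(s^2 - 1) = (s - 5)*(s - 1)*(s + 1)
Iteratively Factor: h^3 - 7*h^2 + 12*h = (h)*(h^2 - 7*h + 12) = h*(h - 3)*(h - 4)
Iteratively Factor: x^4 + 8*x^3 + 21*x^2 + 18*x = (x)*(x^3 + 8*x^2 + 21*x + 18) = x*(x + 3)*(x^2 + 5*x + 6) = x*(x + 3)^2*(x + 2)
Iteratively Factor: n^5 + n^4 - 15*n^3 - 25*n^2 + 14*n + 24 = (n + 2)*(n^4 - n^3 - 13*n^2 + n + 12) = (n + 2)*(n + 3)*(n^3 - 4*n^2 - n + 4) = (n - 1)*(n + 2)*(n + 3)*(n^2 - 3*n - 4) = (n - 1)*(n + 1)*(n + 2)*(n + 3)*(n - 4)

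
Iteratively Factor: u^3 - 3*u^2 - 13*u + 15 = (u + 3)*(u^2 - 6*u + 5) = (u - 5)*(u + 3)*(u - 1)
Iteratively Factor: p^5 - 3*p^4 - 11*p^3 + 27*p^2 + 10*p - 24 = (p + 3)*(p^4 - 6*p^3 + 7*p^2 + 6*p - 8) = (p - 2)*(p + 3)*(p^3 - 4*p^2 - p + 4) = (p - 2)*(p - 1)*(p + 3)*(p^2 - 3*p - 4) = (p - 4)*(p - 2)*(p - 1)*(p + 3)*(p + 1)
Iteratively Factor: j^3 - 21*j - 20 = (j - 5)*(j^2 + 5*j + 4) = (j - 5)*(j + 4)*(j + 1)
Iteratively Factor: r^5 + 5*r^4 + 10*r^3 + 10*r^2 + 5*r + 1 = (r + 1)*(r^4 + 4*r^3 + 6*r^2 + 4*r + 1) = (r + 1)^2*(r^3 + 3*r^2 + 3*r + 1) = (r + 1)^3*(r^2 + 2*r + 1) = (r + 1)^4*(r + 1)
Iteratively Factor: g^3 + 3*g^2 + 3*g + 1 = (g + 1)*(g^2 + 2*g + 1) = (g + 1)^2*(g + 1)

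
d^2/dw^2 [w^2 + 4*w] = 2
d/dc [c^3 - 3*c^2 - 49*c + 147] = 3*c^2 - 6*c - 49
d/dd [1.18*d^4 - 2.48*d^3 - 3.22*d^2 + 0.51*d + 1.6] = 4.72*d^3 - 7.44*d^2 - 6.44*d + 0.51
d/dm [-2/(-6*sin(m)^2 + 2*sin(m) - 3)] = 4*(1 - 6*sin(m))*cos(m)/(6*sin(m)^2 - 2*sin(m) + 3)^2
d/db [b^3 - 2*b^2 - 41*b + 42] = 3*b^2 - 4*b - 41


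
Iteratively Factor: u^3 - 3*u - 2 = (u - 2)*(u^2 + 2*u + 1) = (u - 2)*(u + 1)*(u + 1)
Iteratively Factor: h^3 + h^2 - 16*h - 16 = (h - 4)*(h^2 + 5*h + 4) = (h - 4)*(h + 1)*(h + 4)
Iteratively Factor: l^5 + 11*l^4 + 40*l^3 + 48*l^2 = (l + 3)*(l^4 + 8*l^3 + 16*l^2) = (l + 3)*(l + 4)*(l^3 + 4*l^2) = l*(l + 3)*(l + 4)*(l^2 + 4*l) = l^2*(l + 3)*(l + 4)*(l + 4)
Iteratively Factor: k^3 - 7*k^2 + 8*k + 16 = (k + 1)*(k^2 - 8*k + 16) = (k - 4)*(k + 1)*(k - 4)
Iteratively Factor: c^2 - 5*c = (c - 5)*(c)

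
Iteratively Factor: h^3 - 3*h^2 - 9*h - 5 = (h + 1)*(h^2 - 4*h - 5) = (h + 1)^2*(h - 5)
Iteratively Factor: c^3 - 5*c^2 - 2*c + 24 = (c - 3)*(c^2 - 2*c - 8) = (c - 4)*(c - 3)*(c + 2)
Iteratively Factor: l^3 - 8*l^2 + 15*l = (l - 3)*(l^2 - 5*l) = (l - 5)*(l - 3)*(l)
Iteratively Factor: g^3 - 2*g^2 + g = (g)*(g^2 - 2*g + 1) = g*(g - 1)*(g - 1)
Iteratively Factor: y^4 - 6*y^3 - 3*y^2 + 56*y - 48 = (y - 4)*(y^3 - 2*y^2 - 11*y + 12) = (y - 4)^2*(y^2 + 2*y - 3) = (y - 4)^2*(y - 1)*(y + 3)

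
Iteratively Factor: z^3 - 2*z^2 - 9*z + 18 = (z - 3)*(z^2 + z - 6) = (z - 3)*(z - 2)*(z + 3)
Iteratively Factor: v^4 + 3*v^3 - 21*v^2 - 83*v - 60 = (v + 1)*(v^3 + 2*v^2 - 23*v - 60) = (v + 1)*(v + 3)*(v^2 - v - 20) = (v - 5)*(v + 1)*(v + 3)*(v + 4)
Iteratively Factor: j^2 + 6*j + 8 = (j + 2)*(j + 4)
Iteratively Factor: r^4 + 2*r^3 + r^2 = (r + 1)*(r^3 + r^2) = r*(r + 1)*(r^2 + r) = r^2*(r + 1)*(r + 1)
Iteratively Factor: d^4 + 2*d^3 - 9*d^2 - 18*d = (d)*(d^3 + 2*d^2 - 9*d - 18) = d*(d - 3)*(d^2 + 5*d + 6) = d*(d - 3)*(d + 2)*(d + 3)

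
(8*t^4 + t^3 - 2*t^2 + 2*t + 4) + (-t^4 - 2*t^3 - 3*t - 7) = 7*t^4 - t^3 - 2*t^2 - t - 3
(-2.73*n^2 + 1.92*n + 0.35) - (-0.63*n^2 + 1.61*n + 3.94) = -2.1*n^2 + 0.31*n - 3.59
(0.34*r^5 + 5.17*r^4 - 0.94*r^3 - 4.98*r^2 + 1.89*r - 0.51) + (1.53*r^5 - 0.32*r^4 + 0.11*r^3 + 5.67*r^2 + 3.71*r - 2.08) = 1.87*r^5 + 4.85*r^4 - 0.83*r^3 + 0.69*r^2 + 5.6*r - 2.59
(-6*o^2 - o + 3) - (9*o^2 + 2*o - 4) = -15*o^2 - 3*o + 7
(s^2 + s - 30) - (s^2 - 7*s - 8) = 8*s - 22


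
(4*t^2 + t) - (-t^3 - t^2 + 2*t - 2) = t^3 + 5*t^2 - t + 2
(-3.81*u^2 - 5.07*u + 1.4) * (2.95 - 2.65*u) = 10.0965*u^3 + 2.196*u^2 - 18.6665*u + 4.13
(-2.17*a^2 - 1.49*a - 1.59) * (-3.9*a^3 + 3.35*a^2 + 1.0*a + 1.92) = 8.463*a^5 - 1.4585*a^4 - 0.9605*a^3 - 10.9829*a^2 - 4.4508*a - 3.0528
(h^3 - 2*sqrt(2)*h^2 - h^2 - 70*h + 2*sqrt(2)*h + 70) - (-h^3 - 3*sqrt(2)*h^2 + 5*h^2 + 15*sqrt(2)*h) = 2*h^3 - 6*h^2 + sqrt(2)*h^2 - 70*h - 13*sqrt(2)*h + 70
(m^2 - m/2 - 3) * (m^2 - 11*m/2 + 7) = m^4 - 6*m^3 + 27*m^2/4 + 13*m - 21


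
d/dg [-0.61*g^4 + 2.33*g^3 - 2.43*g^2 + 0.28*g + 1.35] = -2.44*g^3 + 6.99*g^2 - 4.86*g + 0.28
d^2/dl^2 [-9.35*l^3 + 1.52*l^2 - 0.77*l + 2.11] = 3.04 - 56.1*l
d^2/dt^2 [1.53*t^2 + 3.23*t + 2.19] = 3.06000000000000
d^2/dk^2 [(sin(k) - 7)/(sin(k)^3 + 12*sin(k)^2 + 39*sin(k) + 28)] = (-4*sin(k)^6 + 31*sin(k)^5 + 911*sin(k)^4 + 4487*sin(k)^3 + 4459*sin(k)^2 - 10150*sin(k) - 18774)/((sin(k) + 1)^2*(sin(k) + 4)^3*(sin(k) + 7)^3)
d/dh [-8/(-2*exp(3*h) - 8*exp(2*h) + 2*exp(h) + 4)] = (-12*exp(2*h) - 32*exp(h) + 4)*exp(h)/(exp(3*h) + 4*exp(2*h) - exp(h) - 2)^2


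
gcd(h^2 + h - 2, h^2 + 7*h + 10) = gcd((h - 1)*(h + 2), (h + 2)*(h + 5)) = h + 2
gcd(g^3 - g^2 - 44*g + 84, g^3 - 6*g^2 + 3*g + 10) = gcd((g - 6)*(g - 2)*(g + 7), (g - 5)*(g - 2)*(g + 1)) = g - 2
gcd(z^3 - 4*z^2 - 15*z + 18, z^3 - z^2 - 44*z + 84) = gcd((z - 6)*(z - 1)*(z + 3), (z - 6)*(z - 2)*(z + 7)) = z - 6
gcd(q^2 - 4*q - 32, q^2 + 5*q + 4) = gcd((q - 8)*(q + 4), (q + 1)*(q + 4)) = q + 4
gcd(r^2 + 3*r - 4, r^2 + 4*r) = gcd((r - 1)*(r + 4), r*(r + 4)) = r + 4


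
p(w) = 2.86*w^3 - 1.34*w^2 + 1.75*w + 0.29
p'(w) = 8.58*w^2 - 2.68*w + 1.75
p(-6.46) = -837.95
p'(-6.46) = 377.12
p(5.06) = 345.36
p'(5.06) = 207.87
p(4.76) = 286.71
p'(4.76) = 183.40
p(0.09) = 0.44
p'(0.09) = 1.58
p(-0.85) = -3.92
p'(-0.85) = 10.23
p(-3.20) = -112.75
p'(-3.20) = 98.19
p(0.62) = 1.54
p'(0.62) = 3.39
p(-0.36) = -0.65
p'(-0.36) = 3.83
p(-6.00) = -676.21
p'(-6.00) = 326.71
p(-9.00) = -2208.94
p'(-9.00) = 720.85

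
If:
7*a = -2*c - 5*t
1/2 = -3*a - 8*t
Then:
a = -8*t/3 - 1/6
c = 41*t/6 + 7/12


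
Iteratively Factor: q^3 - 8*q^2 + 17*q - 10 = (q - 5)*(q^2 - 3*q + 2) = (q - 5)*(q - 2)*(q - 1)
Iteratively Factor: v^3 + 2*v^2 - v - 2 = (v - 1)*(v^2 + 3*v + 2) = (v - 1)*(v + 1)*(v + 2)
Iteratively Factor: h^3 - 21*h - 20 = (h + 4)*(h^2 - 4*h - 5) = (h - 5)*(h + 4)*(h + 1)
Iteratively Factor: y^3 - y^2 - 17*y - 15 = (y - 5)*(y^2 + 4*y + 3) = (y - 5)*(y + 3)*(y + 1)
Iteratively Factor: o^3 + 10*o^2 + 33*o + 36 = (o + 4)*(o^2 + 6*o + 9) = (o + 3)*(o + 4)*(o + 3)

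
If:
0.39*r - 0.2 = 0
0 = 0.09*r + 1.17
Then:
No Solution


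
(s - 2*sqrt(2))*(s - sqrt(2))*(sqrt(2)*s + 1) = sqrt(2)*s^3 - 5*s^2 + sqrt(2)*s + 4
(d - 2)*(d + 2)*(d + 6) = d^3 + 6*d^2 - 4*d - 24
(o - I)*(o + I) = o^2 + 1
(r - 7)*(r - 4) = r^2 - 11*r + 28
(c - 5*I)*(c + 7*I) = c^2 + 2*I*c + 35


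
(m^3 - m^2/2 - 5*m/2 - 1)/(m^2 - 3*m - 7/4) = 2*(m^2 - m - 2)/(2*m - 7)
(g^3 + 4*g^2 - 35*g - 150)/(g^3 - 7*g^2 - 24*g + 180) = (g + 5)/(g - 6)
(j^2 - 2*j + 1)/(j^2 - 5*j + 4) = (j - 1)/(j - 4)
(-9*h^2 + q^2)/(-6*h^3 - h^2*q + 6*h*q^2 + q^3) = (9*h^2 - q^2)/(6*h^3 + h^2*q - 6*h*q^2 - q^3)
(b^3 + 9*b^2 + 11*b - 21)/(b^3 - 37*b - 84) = (b^2 + 6*b - 7)/(b^2 - 3*b - 28)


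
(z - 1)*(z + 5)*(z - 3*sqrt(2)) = z^3 - 3*sqrt(2)*z^2 + 4*z^2 - 12*sqrt(2)*z - 5*z + 15*sqrt(2)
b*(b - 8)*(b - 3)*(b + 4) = b^4 - 7*b^3 - 20*b^2 + 96*b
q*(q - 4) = q^2 - 4*q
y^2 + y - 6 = (y - 2)*(y + 3)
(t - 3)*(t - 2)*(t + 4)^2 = t^4 + 3*t^3 - 18*t^2 - 32*t + 96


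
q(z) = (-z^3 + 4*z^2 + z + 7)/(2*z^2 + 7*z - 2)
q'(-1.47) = 1.86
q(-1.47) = -2.18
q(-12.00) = 11.38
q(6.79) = -0.83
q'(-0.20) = -3.70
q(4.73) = -0.06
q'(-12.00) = -0.30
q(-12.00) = 11.38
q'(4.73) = -0.35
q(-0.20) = -2.10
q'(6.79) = -0.40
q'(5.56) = -0.37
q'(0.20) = -216.85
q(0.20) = -14.14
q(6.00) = -0.53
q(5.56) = -0.36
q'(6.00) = -0.38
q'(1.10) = -1.25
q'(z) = (-4*z - 7)*(-z^3 + 4*z^2 + z + 7)/(2*z^2 + 7*z - 2)^2 + (-3*z^2 + 8*z + 1)/(2*z^2 + 7*z - 2)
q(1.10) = 1.43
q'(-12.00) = -0.30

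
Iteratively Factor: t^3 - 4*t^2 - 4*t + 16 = (t - 4)*(t^2 - 4) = (t - 4)*(t - 2)*(t + 2)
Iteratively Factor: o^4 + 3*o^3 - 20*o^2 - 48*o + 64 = (o + 4)*(o^3 - o^2 - 16*o + 16) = (o - 1)*(o + 4)*(o^2 - 16) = (o - 4)*(o - 1)*(o + 4)*(o + 4)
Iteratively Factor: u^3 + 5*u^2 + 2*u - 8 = (u - 1)*(u^2 + 6*u + 8) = (u - 1)*(u + 2)*(u + 4)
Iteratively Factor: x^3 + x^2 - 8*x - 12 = (x + 2)*(x^2 - x - 6) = (x + 2)^2*(x - 3)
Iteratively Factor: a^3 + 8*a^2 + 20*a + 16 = (a + 2)*(a^2 + 6*a + 8) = (a + 2)*(a + 4)*(a + 2)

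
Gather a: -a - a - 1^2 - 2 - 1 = -2*a - 4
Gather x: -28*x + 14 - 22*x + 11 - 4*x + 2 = 27 - 54*x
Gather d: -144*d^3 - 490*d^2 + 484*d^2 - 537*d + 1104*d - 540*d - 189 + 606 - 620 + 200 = -144*d^3 - 6*d^2 + 27*d - 3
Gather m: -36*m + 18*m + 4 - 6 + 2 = -18*m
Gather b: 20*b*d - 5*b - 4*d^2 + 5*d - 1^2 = b*(20*d - 5) - 4*d^2 + 5*d - 1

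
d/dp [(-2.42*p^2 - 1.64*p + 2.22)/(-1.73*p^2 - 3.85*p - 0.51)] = (6.4798*p^2 + 10.1496*p + 9.3834)/(2.9929*p^4 + 13.321*p^3 + 16.5871*p^2 + 3.927*p + 0.2601)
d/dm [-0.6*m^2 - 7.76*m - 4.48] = -1.2*m - 7.76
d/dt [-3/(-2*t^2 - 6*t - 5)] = 6*(-2*t - 3)/(2*t^2 + 6*t + 5)^2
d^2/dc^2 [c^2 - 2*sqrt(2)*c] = 2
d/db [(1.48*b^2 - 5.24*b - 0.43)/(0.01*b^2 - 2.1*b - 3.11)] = (-3.0556*b^2 - 9.197*b + 15.3934)/(0.0001*b^4 - 0.042*b^3 + 4.3478*b^2 + 13.062*b + 9.6721)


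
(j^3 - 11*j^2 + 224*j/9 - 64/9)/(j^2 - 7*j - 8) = (j^2 - 3*j + 8/9)/(j + 1)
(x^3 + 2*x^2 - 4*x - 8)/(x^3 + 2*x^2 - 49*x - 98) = (x^2 - 4)/(x^2 - 49)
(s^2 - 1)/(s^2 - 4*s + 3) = (s + 1)/(s - 3)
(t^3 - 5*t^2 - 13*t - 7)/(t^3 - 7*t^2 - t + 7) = (t + 1)/(t - 1)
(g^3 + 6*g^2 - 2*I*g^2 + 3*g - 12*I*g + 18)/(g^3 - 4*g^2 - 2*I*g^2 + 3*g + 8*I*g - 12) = (g + 6)/(g - 4)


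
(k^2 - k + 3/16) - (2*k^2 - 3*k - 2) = -k^2 + 2*k + 35/16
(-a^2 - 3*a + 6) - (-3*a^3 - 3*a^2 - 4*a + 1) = 3*a^3 + 2*a^2 + a + 5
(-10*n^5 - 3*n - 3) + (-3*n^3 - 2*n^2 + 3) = -10*n^5 - 3*n^3 - 2*n^2 - 3*n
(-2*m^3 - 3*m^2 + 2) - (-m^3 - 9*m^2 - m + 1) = -m^3 + 6*m^2 + m + 1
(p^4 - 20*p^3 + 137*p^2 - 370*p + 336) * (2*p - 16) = 2*p^5 - 56*p^4 + 594*p^3 - 2932*p^2 + 6592*p - 5376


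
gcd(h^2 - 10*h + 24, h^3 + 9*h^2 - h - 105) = 1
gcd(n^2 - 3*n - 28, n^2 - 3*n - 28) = n^2 - 3*n - 28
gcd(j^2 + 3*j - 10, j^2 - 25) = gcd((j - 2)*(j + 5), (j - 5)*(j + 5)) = j + 5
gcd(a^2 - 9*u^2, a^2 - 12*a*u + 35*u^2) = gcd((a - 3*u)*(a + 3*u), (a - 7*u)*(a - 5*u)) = 1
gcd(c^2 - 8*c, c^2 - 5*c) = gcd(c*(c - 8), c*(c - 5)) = c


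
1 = 1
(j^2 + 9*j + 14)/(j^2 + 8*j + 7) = (j + 2)/(j + 1)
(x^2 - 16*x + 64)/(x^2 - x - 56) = (x - 8)/(x + 7)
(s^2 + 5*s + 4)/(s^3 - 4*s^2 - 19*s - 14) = (s + 4)/(s^2 - 5*s - 14)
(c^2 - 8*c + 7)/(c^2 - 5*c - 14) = (c - 1)/(c + 2)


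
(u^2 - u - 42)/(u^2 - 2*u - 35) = (u + 6)/(u + 5)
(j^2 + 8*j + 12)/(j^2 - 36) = (j + 2)/(j - 6)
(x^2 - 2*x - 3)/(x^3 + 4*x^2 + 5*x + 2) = (x - 3)/(x^2 + 3*x + 2)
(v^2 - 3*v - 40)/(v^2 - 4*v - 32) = (v + 5)/(v + 4)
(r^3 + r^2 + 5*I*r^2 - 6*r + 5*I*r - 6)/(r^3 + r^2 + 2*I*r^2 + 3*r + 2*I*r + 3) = (r + 2*I)/(r - I)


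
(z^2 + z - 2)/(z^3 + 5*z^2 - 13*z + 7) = (z + 2)/(z^2 + 6*z - 7)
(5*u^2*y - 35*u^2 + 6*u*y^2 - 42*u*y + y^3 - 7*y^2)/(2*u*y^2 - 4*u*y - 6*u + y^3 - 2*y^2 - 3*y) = (-5*u^2*y + 35*u^2 - 6*u*y^2 + 42*u*y - y^3 + 7*y^2)/(-2*u*y^2 + 4*u*y + 6*u - y^3 + 2*y^2 + 3*y)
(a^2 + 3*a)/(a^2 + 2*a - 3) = a/(a - 1)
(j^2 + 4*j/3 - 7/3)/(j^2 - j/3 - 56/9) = 3*(j - 1)/(3*j - 8)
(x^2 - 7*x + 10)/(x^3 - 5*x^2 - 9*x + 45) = (x - 2)/(x^2 - 9)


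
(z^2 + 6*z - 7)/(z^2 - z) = (z + 7)/z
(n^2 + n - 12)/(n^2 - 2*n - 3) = (n + 4)/(n + 1)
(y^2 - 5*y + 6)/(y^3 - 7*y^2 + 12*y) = (y - 2)/(y*(y - 4))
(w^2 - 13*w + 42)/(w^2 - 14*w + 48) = (w - 7)/(w - 8)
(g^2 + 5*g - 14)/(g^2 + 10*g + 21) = (g - 2)/(g + 3)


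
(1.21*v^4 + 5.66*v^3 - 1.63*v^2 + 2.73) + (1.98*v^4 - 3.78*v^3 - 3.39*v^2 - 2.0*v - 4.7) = 3.19*v^4 + 1.88*v^3 - 5.02*v^2 - 2.0*v - 1.97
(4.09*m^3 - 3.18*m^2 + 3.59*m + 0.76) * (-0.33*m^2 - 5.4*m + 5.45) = -1.3497*m^5 - 21.0366*m^4 + 38.2778*m^3 - 36.9678*m^2 + 15.4615*m + 4.142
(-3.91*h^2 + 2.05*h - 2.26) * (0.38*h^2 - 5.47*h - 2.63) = -1.4858*h^4 + 22.1667*h^3 - 1.789*h^2 + 6.9707*h + 5.9438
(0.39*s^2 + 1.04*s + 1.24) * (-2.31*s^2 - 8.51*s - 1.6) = -0.9009*s^4 - 5.7213*s^3 - 12.3388*s^2 - 12.2164*s - 1.984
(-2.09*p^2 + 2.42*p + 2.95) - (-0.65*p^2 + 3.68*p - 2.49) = -1.44*p^2 - 1.26*p + 5.44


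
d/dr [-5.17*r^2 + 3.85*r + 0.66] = 3.85 - 10.34*r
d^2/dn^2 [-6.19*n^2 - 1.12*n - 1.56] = -12.3800000000000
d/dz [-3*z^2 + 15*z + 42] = 15 - 6*z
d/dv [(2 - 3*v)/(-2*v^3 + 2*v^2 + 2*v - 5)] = (-12*v^3 + 18*v^2 - 8*v + 11)/(4*v^6 - 8*v^5 - 4*v^4 + 28*v^3 - 16*v^2 - 20*v + 25)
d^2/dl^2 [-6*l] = 0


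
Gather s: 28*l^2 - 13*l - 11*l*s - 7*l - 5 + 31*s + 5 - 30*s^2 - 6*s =28*l^2 - 20*l - 30*s^2 + s*(25 - 11*l)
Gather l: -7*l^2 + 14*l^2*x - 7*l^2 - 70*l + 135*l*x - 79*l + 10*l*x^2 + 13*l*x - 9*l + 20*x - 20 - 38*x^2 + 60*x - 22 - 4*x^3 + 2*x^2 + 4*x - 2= l^2*(14*x - 14) + l*(10*x^2 + 148*x - 158) - 4*x^3 - 36*x^2 + 84*x - 44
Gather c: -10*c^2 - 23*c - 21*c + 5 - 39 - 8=-10*c^2 - 44*c - 42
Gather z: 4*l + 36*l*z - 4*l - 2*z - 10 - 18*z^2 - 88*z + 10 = -18*z^2 + z*(36*l - 90)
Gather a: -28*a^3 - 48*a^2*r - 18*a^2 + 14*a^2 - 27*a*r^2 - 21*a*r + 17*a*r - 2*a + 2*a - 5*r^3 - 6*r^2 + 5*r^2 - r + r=-28*a^3 + a^2*(-48*r - 4) + a*(-27*r^2 - 4*r) - 5*r^3 - r^2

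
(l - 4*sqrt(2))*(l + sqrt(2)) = l^2 - 3*sqrt(2)*l - 8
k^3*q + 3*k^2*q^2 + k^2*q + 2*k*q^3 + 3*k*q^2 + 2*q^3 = (k + q)*(k + 2*q)*(k*q + q)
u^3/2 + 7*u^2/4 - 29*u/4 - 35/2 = (u/2 + 1)*(u - 7/2)*(u + 5)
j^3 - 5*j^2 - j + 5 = (j - 5)*(j - 1)*(j + 1)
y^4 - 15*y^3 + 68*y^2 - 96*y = y*(y - 8)*(y - 4)*(y - 3)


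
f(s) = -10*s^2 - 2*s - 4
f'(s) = -20*s - 2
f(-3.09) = -93.30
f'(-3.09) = 59.80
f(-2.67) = -69.95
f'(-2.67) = 51.40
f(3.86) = -160.72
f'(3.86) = -79.20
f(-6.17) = -372.35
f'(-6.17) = 121.40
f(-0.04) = -3.94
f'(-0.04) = -1.20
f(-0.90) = -10.30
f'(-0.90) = 16.00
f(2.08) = -51.42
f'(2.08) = -43.60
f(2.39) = -65.90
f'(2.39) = -49.80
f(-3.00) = -88.00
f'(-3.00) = 58.00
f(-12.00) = -1420.00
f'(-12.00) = 238.00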